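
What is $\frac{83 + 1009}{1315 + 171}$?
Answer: $\frac{546}{743} \approx 0.73486$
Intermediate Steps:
$\frac{83 + 1009}{1315 + 171} = \frac{1}{1486} \cdot 1092 = \frac{546}{743}$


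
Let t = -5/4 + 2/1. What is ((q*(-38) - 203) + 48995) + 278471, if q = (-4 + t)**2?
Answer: 2614893/8 ≈ 3.2686e+5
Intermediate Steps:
t = 3/4 (t = -5*1/4 + 2*1 = -5/4 + 2 = 3/4 ≈ 0.75000)
q = 169/16 (q = (-4 + 3/4)**2 = (-13/4)**2 = 169/16 ≈ 10.563)
((q*(-38) - 203) + 48995) + 278471 = (((169/16)*(-38) - 203) + 48995) + 278471 = ((-3211/8 - 203) + 48995) + 278471 = (-4835/8 + 48995) + 278471 = 387125/8 + 278471 = 2614893/8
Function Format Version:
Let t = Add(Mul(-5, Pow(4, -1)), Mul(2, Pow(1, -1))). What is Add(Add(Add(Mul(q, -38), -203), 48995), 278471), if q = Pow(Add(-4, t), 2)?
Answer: Rational(2614893, 8) ≈ 3.2686e+5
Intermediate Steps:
t = Rational(3, 4) (t = Add(Mul(-5, Rational(1, 4)), Mul(2, 1)) = Add(Rational(-5, 4), 2) = Rational(3, 4) ≈ 0.75000)
q = Rational(169, 16) (q = Pow(Add(-4, Rational(3, 4)), 2) = Pow(Rational(-13, 4), 2) = Rational(169, 16) ≈ 10.563)
Add(Add(Add(Mul(q, -38), -203), 48995), 278471) = Add(Add(Add(Mul(Rational(169, 16), -38), -203), 48995), 278471) = Add(Add(Add(Rational(-3211, 8), -203), 48995), 278471) = Add(Add(Rational(-4835, 8), 48995), 278471) = Add(Rational(387125, 8), 278471) = Rational(2614893, 8)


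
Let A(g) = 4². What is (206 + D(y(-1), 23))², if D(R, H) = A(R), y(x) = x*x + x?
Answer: 49284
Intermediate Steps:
A(g) = 16
y(x) = x + x² (y(x) = x² + x = x + x²)
D(R, H) = 16
(206 + D(y(-1), 23))² = (206 + 16)² = 222² = 49284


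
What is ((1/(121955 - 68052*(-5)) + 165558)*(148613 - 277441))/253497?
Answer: -9858355412011988/117170115855 ≈ -84137.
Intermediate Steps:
((1/(121955 - 68052*(-5)) + 165558)*(148613 - 277441))/253497 = ((1/(121955 + 340260) + 165558)*(-128828))*(1/253497) = ((1/462215 + 165558)*(-128828))*(1/253497) = ((76523390971/462215)*(-128828))*(1/253497) = -9858355412011988/462215*1/253497 = -9858355412011988/117170115855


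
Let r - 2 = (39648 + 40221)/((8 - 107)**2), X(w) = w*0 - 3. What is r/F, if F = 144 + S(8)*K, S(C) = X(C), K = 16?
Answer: 33157/313632 ≈ 0.10572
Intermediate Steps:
X(w) = -3 (X(w) = 0 - 3 = -3)
S(C) = -3
F = 96 (F = 144 - 3*16 = 144 - 48 = 96)
r = 33157/3267 (r = 2 + (39648 + 40221)/((8 - 107)**2) = 2 + 79869/((-99)**2) = 2 + 79869/9801 = 2 + 79869*(1/9801) = 2 + 26623/3267 = 33157/3267 ≈ 10.149)
r/F = (33157/3267)/96 = (33157/3267)*(1/96) = 33157/313632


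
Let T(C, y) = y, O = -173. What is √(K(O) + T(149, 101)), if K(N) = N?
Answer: 6*I*√2 ≈ 8.4853*I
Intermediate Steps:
√(K(O) + T(149, 101)) = √(-173 + 101) = √(-72) = 6*I*√2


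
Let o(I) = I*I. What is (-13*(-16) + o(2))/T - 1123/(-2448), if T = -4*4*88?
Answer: 16597/53856 ≈ 0.30817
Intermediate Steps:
o(I) = I²
T = -1408 (T = -16*88 = -1408)
(-13*(-16) + o(2))/T - 1123/(-2448) = (-13*(-16) + 2²)/(-1408) - 1123/(-2448) = (208 + 4)*(-1/1408) - 1123*(-1/2448) = 212*(-1/1408) + 1123/2448 = -53/352 + 1123/2448 = 16597/53856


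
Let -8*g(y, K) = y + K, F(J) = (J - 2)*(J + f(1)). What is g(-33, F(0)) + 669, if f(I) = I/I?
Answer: 5387/8 ≈ 673.38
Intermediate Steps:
f(I) = 1
F(J) = (1 + J)*(-2 + J) (F(J) = (J - 2)*(J + 1) = (-2 + J)*(1 + J) = (1 + J)*(-2 + J))
g(y, K) = -K/8 - y/8 (g(y, K) = -(y + K)/8 = -(K + y)/8 = -K/8 - y/8)
g(-33, F(0)) + 669 = (-(-2 + 0**2 - 1*0)/8 - 1/8*(-33)) + 669 = (-(-2 + 0 + 0)/8 + 33/8) + 669 = (-1/8*(-2) + 33/8) + 669 = (1/4 + 33/8) + 669 = 35/8 + 669 = 5387/8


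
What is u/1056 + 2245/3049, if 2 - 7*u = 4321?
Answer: 489487/3219744 ≈ 0.15203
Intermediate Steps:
u = -617 (u = 2/7 - ⅐*4321 = 2/7 - 4321/7 = -617)
u/1056 + 2245/3049 = -617/1056 + 2245/3049 = 489487/3219744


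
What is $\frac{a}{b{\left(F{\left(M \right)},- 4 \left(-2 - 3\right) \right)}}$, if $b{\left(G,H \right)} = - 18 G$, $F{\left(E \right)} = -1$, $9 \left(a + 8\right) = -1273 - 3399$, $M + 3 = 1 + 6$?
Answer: $- \frac{2372}{81} \approx -29.284$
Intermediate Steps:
$M = 4$ ($M = -3 + \left(1 + 6\right) = -3 + 7 = 4$)
$a = - \frac{4744}{9}$ ($a = -8 + \frac{-1273 - 3399}{9} = -8 + \frac{1}{9} \left(-4672\right) = -8 - \frac{4672}{9} = - \frac{4744}{9} \approx -527.11$)
$\frac{a}{b{\left(F{\left(M \right)},- 4 \left(-2 - 3\right) \right)}} = - \frac{4744}{9 \left(\left(-18\right) \left(-1\right)\right)} = - \frac{4744}{9 \cdot 18} = \left(- \frac{4744}{9}\right) \frac{1}{18} = - \frac{2372}{81}$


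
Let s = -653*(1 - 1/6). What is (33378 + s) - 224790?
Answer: -1151737/6 ≈ -1.9196e+5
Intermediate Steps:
s = -3265/6 (s = -653*(1 + (⅙)*(-1)) = -653*(1 - ⅙) = -653*⅚ = -3265/6 ≈ -544.17)
(33378 + s) - 224790 = (33378 - 3265/6) - 224790 = 197003/6 - 224790 = -1151737/6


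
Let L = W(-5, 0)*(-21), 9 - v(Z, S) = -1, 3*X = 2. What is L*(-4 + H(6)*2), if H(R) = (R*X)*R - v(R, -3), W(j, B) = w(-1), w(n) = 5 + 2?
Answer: -3528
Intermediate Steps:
w(n) = 7
X = 2/3 (X = (1/3)*2 = 2/3 ≈ 0.66667)
v(Z, S) = 10 (v(Z, S) = 9 - 1*(-1) = 9 + 1 = 10)
W(j, B) = 7
H(R) = -10 + 2*R**2/3 (H(R) = (R*(2/3))*R - 1*10 = (2*R/3)*R - 10 = 2*R**2/3 - 10 = -10 + 2*R**2/3)
L = -147 (L = 7*(-21) = -147)
L*(-4 + H(6)*2) = -147*(-4 + (-10 + (2/3)*6**2)*2) = -147*(-4 + (-10 + (2/3)*36)*2) = -147*(-4 + (-10 + 24)*2) = -147*(-4 + 14*2) = -147*(-4 + 28) = -147*24 = -3528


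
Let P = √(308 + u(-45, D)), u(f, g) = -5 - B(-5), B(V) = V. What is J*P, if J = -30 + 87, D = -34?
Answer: 114*√77 ≈ 1000.3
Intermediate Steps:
J = 57
u(f, g) = 0 (u(f, g) = -5 - 1*(-5) = -5 + 5 = 0)
P = 2*√77 (P = √(308 + 0) = √308 = 2*√77 ≈ 17.550)
J*P = 57*(2*√77) = 114*√77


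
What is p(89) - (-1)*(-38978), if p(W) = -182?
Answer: -39160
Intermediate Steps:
p(89) - (-1)*(-38978) = -182 - (-1)*(-38978) = -182 - 1*38978 = -182 - 38978 = -39160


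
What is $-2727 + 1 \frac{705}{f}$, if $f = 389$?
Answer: $- \frac{1060098}{389} \approx -2725.2$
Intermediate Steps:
$-2727 + 1 \frac{705}{f} = -2727 + 1 \cdot \frac{705}{389} = -2727 + \frac{705}{389} = - \frac{1060098}{389}$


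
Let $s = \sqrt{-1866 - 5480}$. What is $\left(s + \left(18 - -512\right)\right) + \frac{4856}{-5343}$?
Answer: $\frac{2826934}{5343} + i \sqrt{7346} \approx 529.09 + 85.709 i$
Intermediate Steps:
$s = i \sqrt{7346}$ ($s = \sqrt{-7346} = i \sqrt{7346} \approx 85.709 i$)
$\left(s + \left(18 - -512\right)\right) + \frac{4856}{-5343} = \left(i \sqrt{7346} + \left(18 - -512\right)\right) + \frac{4856}{-5343} = \left(i \sqrt{7346} + \left(18 + 512\right)\right) + 4856 \left(- \frac{1}{5343}\right) = \left(i \sqrt{7346} + 530\right) - \frac{4856}{5343} = \left(530 + i \sqrt{7346}\right) - \frac{4856}{5343} = \frac{2826934}{5343} + i \sqrt{7346}$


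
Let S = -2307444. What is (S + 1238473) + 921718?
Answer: -147253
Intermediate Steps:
(S + 1238473) + 921718 = (-2307444 + 1238473) + 921718 = -1068971 + 921718 = -147253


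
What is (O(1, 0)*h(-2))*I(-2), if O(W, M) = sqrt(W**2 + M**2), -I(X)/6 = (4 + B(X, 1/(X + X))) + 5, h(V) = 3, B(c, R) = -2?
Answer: -126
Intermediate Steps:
I(X) = -42 (I(X) = -6*((4 - 2) + 5) = -6*(2 + 5) = -6*7 = -42)
O(W, M) = sqrt(M**2 + W**2)
(O(1, 0)*h(-2))*I(-2) = (sqrt(0**2 + 1**2)*3)*(-42) = (sqrt(0 + 1)*3)*(-42) = (sqrt(1)*3)*(-42) = (1*3)*(-42) = 3*(-42) = -126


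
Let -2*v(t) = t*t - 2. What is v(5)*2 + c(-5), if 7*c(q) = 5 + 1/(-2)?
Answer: -313/14 ≈ -22.357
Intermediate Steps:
c(q) = 9/14 (c(q) = (5 + 1/(-2))/7 = (5 - 1/2)/7 = (1/7)*(9/2) = 9/14)
v(t) = 1 - t**2/2 (v(t) = -(t*t - 2)/2 = -(t**2 - 2)/2 = -(-2 + t**2)/2 = 1 - t**2/2)
v(5)*2 + c(-5) = (1 - 1/2*5**2)*2 + 9/14 = (1 - 1/2*25)*2 + 9/14 = (1 - 25/2)*2 + 9/14 = -23/2*2 + 9/14 = -23 + 9/14 = -313/14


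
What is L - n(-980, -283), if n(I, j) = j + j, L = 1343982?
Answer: 1344548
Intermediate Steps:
n(I, j) = 2*j
L - n(-980, -283) = 1343982 - 2*(-283) = 1343982 - 1*(-566) = 1343982 + 566 = 1344548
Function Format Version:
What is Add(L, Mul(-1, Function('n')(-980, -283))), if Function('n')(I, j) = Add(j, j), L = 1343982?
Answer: 1344548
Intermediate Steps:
Function('n')(I, j) = Mul(2, j)
Add(L, Mul(-1, Function('n')(-980, -283))) = Add(1343982, Mul(-1, Mul(2, -283))) = Add(1343982, Mul(-1, -566)) = Add(1343982, 566) = 1344548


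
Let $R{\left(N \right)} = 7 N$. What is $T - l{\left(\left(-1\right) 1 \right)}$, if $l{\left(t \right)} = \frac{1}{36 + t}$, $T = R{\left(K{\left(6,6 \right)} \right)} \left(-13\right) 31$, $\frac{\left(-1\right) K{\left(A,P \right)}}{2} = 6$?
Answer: $\frac{1184819}{35} \approx 33852.0$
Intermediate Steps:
$K{\left(A,P \right)} = -12$ ($K{\left(A,P \right)} = \left(-2\right) 6 = -12$)
$T = 33852$ ($T = 7 \left(-12\right) \left(-13\right) 31 = \left(-84\right) \left(-13\right) 31 = 1092 \cdot 31 = 33852$)
$T - l{\left(\left(-1\right) 1 \right)} = 33852 - \frac{1}{36 - 1} = 33852 - \frac{1}{35} = \frac{1184819}{35}$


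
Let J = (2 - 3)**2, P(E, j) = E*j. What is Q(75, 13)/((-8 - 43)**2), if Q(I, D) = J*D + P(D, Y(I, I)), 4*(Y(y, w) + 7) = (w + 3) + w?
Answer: 559/3468 ≈ 0.16119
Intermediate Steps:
Y(y, w) = -25/4 + w/2 (Y(y, w) = -7 + ((w + 3) + w)/4 = -7 + ((3 + w) + w)/4 = -7 + (3 + 2*w)/4 = -7 + (3/4 + w/2) = -25/4 + w/2)
J = 1 (J = (-1)**2 = 1)
Q(I, D) = D + D*(-25/4 + I/2) (Q(I, D) = 1*D + D*(-25/4 + I/2) = D + D*(-25/4 + I/2))
Q(75, 13)/((-8 - 43)**2) = ((1/4)*13*(-21 + 2*75))/((-8 - 43)**2) = ((1/4)*13*(-21 + 150))/((-51)**2) = ((1/4)*13*129)/2601 = (1677/4)*(1/2601) = 559/3468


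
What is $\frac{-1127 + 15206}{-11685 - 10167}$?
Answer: $- \frac{4693}{7284} \approx -0.64429$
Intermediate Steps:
$\frac{-1127 + 15206}{-11685 - 10167} = \frac{14079}{-21852} = 14079 \left(- \frac{1}{21852}\right) = - \frac{4693}{7284}$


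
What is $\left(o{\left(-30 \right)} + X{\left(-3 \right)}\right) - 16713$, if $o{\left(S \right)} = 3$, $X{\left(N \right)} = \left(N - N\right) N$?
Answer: $-16710$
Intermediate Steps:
$X{\left(N \right)} = 0$ ($X{\left(N \right)} = 0 N = 0$)
$\left(o{\left(-30 \right)} + X{\left(-3 \right)}\right) - 16713 = \left(3 + 0\right) - 16713 = 3 - 16713 = -16710$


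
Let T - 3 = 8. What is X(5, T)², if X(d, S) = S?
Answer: 121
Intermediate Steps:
T = 11 (T = 3 + 8 = 11)
X(5, T)² = 11² = 121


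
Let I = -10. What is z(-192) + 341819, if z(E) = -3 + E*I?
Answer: 343736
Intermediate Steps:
z(E) = -3 - 10*E (z(E) = -3 + E*(-10) = -3 - 10*E)
z(-192) + 341819 = (-3 - 10*(-192)) + 341819 = (-3 + 1920) + 341819 = 1917 + 341819 = 343736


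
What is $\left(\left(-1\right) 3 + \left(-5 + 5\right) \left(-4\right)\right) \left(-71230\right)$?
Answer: $213690$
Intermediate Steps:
$\left(\left(-1\right) 3 + \left(-5 + 5\right) \left(-4\right)\right) \left(-71230\right) = \left(-3 + 0 \left(-4\right)\right) \left(-71230\right) = \left(-3 + 0\right) \left(-71230\right) = \left(-3\right) \left(-71230\right) = 213690$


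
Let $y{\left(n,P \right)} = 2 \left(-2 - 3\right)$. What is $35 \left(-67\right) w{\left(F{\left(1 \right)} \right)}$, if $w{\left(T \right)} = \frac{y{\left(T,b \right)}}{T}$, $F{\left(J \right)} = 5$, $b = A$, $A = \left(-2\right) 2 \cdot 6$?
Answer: $4690$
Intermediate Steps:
$A = -24$ ($A = \left(-4\right) 6 = -24$)
$b = -24$
$y{\left(n,P \right)} = -10$ ($y{\left(n,P \right)} = 2 \left(-5\right) = -10$)
$w{\left(T \right)} = - \frac{10}{T}$
$35 \left(-67\right) w{\left(F{\left(1 \right)} \right)} = 35 \left(-67\right) \left(- \frac{10}{5}\right) = - 2345 \left(\left(-10\right) \frac{1}{5}\right) = \left(-2345\right) \left(-2\right) = 4690$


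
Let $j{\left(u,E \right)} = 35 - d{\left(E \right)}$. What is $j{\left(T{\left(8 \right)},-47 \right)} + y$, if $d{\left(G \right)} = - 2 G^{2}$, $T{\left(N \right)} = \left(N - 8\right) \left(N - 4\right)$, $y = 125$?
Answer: $4578$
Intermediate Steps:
$T{\left(N \right)} = \left(-8 + N\right) \left(-4 + N\right)$
$j{\left(u,E \right)} = 35 + 2 E^{2}$ ($j{\left(u,E \right)} = 35 - - 2 E^{2} = 35 + 2 E^{2}$)
$j{\left(T{\left(8 \right)},-47 \right)} + y = \left(35 + 2 \left(-47\right)^{2}\right) + 125 = \left(35 + 2 \cdot 2209\right) + 125 = \left(35 + 4418\right) + 125 = 4453 + 125 = 4578$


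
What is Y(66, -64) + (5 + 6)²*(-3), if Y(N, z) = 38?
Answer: -325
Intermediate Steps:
Y(66, -64) + (5 + 6)²*(-3) = 38 + (5 + 6)²*(-3) = 38 + 11²*(-3) = 38 + 121*(-3) = 38 - 363 = -325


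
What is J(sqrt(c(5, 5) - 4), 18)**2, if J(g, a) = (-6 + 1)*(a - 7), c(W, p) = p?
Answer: 3025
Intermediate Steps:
J(g, a) = 35 - 5*a (J(g, a) = -5*(-7 + a) = 35 - 5*a)
J(sqrt(c(5, 5) - 4), 18)**2 = (35 - 5*18)**2 = (35 - 90)**2 = (-55)**2 = 3025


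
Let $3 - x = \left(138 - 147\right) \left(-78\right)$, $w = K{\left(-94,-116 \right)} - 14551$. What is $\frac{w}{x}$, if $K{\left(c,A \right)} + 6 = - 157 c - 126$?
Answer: $- \frac{25}{233} \approx -0.1073$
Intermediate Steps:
$K{\left(c,A \right)} = -132 - 157 c$ ($K{\left(c,A \right)} = -6 - \left(126 + 157 c\right) = -132 - 157 c$)
$w = 75$ ($w = \left(-132 - -14758\right) - 14551 = \left(-132 + 14758\right) - 14551 = 14626 - 14551 = 75$)
$x = -699$ ($x = 3 - \left(138 - 147\right) \left(-78\right) = 3 - \left(-9\right) \left(-78\right) = 3 - 702 = -699$)
$\frac{w}{x} = \frac{75}{-699} = 75 \left(- \frac{1}{699}\right) = - \frac{25}{233}$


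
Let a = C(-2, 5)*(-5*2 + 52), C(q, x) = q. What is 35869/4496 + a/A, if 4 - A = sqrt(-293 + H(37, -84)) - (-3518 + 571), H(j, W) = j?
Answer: 311790987997/38942126480 - 1344*I/8661505 ≈ 8.0065 - 0.00015517*I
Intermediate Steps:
A = -2943 - 16*I (A = 4 - (sqrt(-293 + 37) - (-3518 + 571)) = 4 - (sqrt(-256) - 1*(-2947)) = 4 - (16*I + 2947) = 4 - (2947 + 16*I) = 4 + (-2947 - 16*I) = -2943 - 16*I ≈ -2943.0 - 16.0*I)
a = -84 (a = -2*(-5*2 + 52) = -2*(-10 + 52) = -2*42 = -84)
35869/4496 + a/A = 35869/4496 - 84*(-2943 + 16*I)/8661505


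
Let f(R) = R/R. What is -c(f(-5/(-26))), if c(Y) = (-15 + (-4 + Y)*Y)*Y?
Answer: 18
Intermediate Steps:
f(R) = 1
c(Y) = Y*(-15 + Y*(-4 + Y)) (c(Y) = (-15 + Y*(-4 + Y))*Y = Y*(-15 + Y*(-4 + Y)))
-c(f(-5/(-26))) = -(-15 + 1² - 4*1) = -(-15 + 1 - 4) = -(-18) = -1*(-18) = 18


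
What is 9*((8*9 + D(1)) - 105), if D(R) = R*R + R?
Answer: -279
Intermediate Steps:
D(R) = R + R² (D(R) = R² + R = R + R²)
9*((8*9 + D(1)) - 105) = 9*((8*9 + 1*(1 + 1)) - 105) = 9*((72 + 1*2) - 105) = 9*((72 + 2) - 105) = 9*(74 - 105) = 9*(-31) = -279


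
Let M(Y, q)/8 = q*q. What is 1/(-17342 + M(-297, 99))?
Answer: 1/61066 ≈ 1.6376e-5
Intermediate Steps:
M(Y, q) = 8*q² (M(Y, q) = 8*(q*q) = 8*q²)
1/(-17342 + M(-297, 99)) = 1/(-17342 + 8*99²) = 1/(-17342 + 8*9801) = 1/(-17342 + 78408) = 1/61066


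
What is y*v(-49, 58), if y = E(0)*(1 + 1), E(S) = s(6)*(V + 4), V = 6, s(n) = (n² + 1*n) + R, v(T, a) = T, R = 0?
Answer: -41160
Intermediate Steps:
s(n) = n + n² (s(n) = (n² + 1*n) + 0 = (n² + n) + 0 = (n + n²) + 0 = n + n²)
E(S) = 420 (E(S) = (6*(1 + 6))*(6 + 4) = (6*7)*10 = 42*10 = 420)
y = 840 (y = 420*(1 + 1) = 420*2 = 840)
y*v(-49, 58) = 840*(-49) = -41160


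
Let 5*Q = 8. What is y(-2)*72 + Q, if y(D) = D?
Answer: -712/5 ≈ -142.40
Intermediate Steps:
Q = 8/5 (Q = (⅕)*8 = 8/5 ≈ 1.6000)
y(-2)*72 + Q = -2*72 + 8/5 = -144 + 8/5 = -712/5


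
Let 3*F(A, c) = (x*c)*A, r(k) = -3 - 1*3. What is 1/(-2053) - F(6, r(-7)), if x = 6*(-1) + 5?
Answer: -24637/2053 ≈ -12.000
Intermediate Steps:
r(k) = -6 (r(k) = -3 - 3 = -6)
x = -1 (x = -6 + 5 = -1)
F(A, c) = -A*c/3 (F(A, c) = ((-c)*A)/3 = (-A*c)/3 = -A*c/3)
1/(-2053) - F(6, r(-7)) = 1/(-2053) - (-1)*6*(-6)/3 = -1/2053 - 1*12 = -1/2053 - 12 = -24637/2053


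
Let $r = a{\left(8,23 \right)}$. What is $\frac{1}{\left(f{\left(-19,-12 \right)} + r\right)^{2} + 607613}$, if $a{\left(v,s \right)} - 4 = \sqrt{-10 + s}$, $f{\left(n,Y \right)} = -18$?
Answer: $\frac{303911}{184723786746} + \frac{7 \sqrt{13}}{92361893373} \approx 1.6455 \cdot 10^{-6}$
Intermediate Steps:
$a{\left(v,s \right)} = 4 + \sqrt{-10 + s}$
$r = 4 + \sqrt{13}$ ($r = 4 + \sqrt{-10 + 23} = 4 + \sqrt{13} \approx 7.6056$)
$\frac{1}{\left(f{\left(-19,-12 \right)} + r\right)^{2} + 607613} = \frac{1}{\left(-18 + \left(4 + \sqrt{13}\right)\right)^{2} + 607613} = \frac{1}{\left(-14 + \sqrt{13}\right)^{2} + 607613} = \frac{1}{607613 + \left(-14 + \sqrt{13}\right)^{2}}$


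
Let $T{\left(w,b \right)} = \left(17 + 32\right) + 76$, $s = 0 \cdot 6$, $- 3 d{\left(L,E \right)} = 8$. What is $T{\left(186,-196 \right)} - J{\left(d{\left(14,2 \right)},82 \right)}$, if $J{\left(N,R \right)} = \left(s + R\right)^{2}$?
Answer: $-6599$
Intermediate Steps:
$d{\left(L,E \right)} = - \frac{8}{3}$ ($d{\left(L,E \right)} = \left(- \frac{1}{3}\right) 8 = - \frac{8}{3}$)
$s = 0$
$T{\left(w,b \right)} = 125$ ($T{\left(w,b \right)} = 49 + 76 = 125$)
$J{\left(N,R \right)} = R^{2}$ ($J{\left(N,R \right)} = \left(0 + R\right)^{2} = R^{2}$)
$T{\left(186,-196 \right)} - J{\left(d{\left(14,2 \right)},82 \right)} = 125 - 82^{2} = 125 - 6724 = -6599$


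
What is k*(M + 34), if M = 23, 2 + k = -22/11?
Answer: -228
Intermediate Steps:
k = -4 (k = -2 - 22/11 = -2 - 22*1/11 = -2 - 2 = -4)
k*(M + 34) = -4*(23 + 34) = -4*57 = -228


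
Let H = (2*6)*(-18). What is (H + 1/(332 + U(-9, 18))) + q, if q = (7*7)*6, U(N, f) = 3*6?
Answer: 27301/350 ≈ 78.003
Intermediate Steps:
U(N, f) = 18
q = 294 (q = 49*6 = 294)
H = -216 (H = 12*(-18) = -216)
(H + 1/(332 + U(-9, 18))) + q = (-216 + 1/(332 + 18)) + 294 = (-216 + 1/350) + 294 = -75599/350 + 294 = 27301/350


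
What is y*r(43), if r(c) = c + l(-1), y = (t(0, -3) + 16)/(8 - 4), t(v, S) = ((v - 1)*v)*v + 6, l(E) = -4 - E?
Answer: 220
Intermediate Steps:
t(v, S) = 6 + v**2*(-1 + v) (t(v, S) = ((-1 + v)*v)*v + 6 = (v*(-1 + v))*v + 6 = v**2*(-1 + v) + 6 = 6 + v**2*(-1 + v))
y = 11/2 (y = ((6 + 0**3 - 1*0**2) + 16)/(8 - 4) = ((6 + 0 - 1*0) + 16)/4 = ((6 + 0 + 0) + 16)*(1/4) = (6 + 16)*(1/4) = 22*(1/4) = 11/2 ≈ 5.5000)
r(c) = -3 + c (r(c) = c + (-4 - 1*(-1)) = c + (-4 + 1) = c - 3 = -3 + c)
y*r(43) = 11*(-3 + 43)/2 = (11/2)*40 = 220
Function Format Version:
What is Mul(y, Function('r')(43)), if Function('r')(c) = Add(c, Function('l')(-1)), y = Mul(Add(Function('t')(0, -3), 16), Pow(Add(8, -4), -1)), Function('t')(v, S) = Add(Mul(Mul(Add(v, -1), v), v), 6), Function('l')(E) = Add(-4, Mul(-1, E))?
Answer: 220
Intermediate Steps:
Function('t')(v, S) = Add(6, Mul(Pow(v, 2), Add(-1, v))) (Function('t')(v, S) = Add(Mul(Mul(Add(-1, v), v), v), 6) = Add(Mul(Mul(v, Add(-1, v)), v), 6) = Add(Mul(Pow(v, 2), Add(-1, v)), 6) = Add(6, Mul(Pow(v, 2), Add(-1, v))))
y = Rational(11, 2) (y = Mul(Add(Add(6, Pow(0, 3), Mul(-1, Pow(0, 2))), 16), Pow(Add(8, -4), -1)) = Mul(Add(Add(6, 0, Mul(-1, 0)), 16), Pow(4, -1)) = Mul(Add(Add(6, 0, 0), 16), Rational(1, 4)) = Mul(Add(6, 16), Rational(1, 4)) = Mul(22, Rational(1, 4)) = Rational(11, 2) ≈ 5.5000)
Function('r')(c) = Add(-3, c) (Function('r')(c) = Add(c, Add(-4, Mul(-1, -1))) = Add(c, Add(-4, 1)) = Add(c, -3) = Add(-3, c))
Mul(y, Function('r')(43)) = Mul(Rational(11, 2), Add(-3, 43)) = Mul(Rational(11, 2), 40) = 220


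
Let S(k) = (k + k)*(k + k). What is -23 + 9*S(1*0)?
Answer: -23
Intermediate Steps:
S(k) = 4*k**2 (S(k) = (2*k)*(2*k) = 4*k**2)
-23 + 9*S(1*0) = -23 + 9*(4*(1*0)**2) = -23 + 9*(4*0**2) = -23 + 9*(4*0) = -23 + 9*0 = -23 + 0 = -23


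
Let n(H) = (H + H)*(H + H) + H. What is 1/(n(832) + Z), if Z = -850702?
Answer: 1/1919026 ≈ 5.2110e-7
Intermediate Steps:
n(H) = H + 4*H² (n(H) = (2*H)*(2*H) + H = 4*H² + H = H + 4*H²)
1/(n(832) + Z) = 1/(832*(1 + 4*832) - 850702) = 1/(832*(1 + 3328) - 850702) = 1/(832*3329 - 850702) = 1/(2769728 - 850702) = 1/1919026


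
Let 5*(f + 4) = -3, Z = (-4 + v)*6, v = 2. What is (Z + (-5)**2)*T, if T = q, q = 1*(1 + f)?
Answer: -234/5 ≈ -46.800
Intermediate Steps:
Z = -12 (Z = (-4 + 2)*6 = -2*6 = -12)
f = -23/5 (f = -4 + (1/5)*(-3) = -4 - 3/5 = -23/5 ≈ -4.6000)
q = -18/5 (q = 1*(1 - 23/5) = 1*(-18/5) = -18/5 ≈ -3.6000)
T = -18/5 ≈ -3.6000
(Z + (-5)**2)*T = (-12 + (-5)**2)*(-18/5) = (-12 + 25)*(-18/5) = 13*(-18/5) = -234/5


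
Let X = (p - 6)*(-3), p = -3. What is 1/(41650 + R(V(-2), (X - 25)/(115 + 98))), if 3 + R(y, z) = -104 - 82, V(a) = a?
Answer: 1/41461 ≈ 2.4119e-5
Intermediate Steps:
X = 27 (X = (-3 - 6)*(-3) = -9*(-3) = 27)
R(y, z) = -189 (R(y, z) = -3 + (-104 - 82) = -3 - 186 = -189)
1/(41650 + R(V(-2), (X - 25)/(115 + 98))) = 1/(41650 - 189) = 1/41461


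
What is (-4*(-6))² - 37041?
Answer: -36465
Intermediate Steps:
(-4*(-6))² - 37041 = 24² - 37041 = 576 - 37041 = -36465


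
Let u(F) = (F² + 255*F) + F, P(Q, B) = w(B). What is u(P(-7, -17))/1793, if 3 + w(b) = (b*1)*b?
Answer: 14092/163 ≈ 86.454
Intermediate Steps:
w(b) = -3 + b² (w(b) = -3 + (b*1)*b = -3 + b*b = -3 + b²)
P(Q, B) = -3 + B²
u(F) = F² + 256*F
u(P(-7, -17))/1793 = ((-3 + (-17)²)*(256 + (-3 + (-17)²)))/1793 = ((-3 + 289)*(256 + (-3 + 289)))*(1/1793) = (286*(256 + 286))*(1/1793) = (286*542)*(1/1793) = 155012*(1/1793) = 14092/163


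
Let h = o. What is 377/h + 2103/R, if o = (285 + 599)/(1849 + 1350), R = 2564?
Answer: 29750981/21794 ≈ 1365.1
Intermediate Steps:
o = 884/3199 ≈ 0.27634
h = 884/3199 ≈ 0.27634
377/h + 2103/R = 377/(884/3199) + 2103/2564 = 377*(3199/884) + 2103*(1/2564) = 92771/68 + 2103/2564 = 29750981/21794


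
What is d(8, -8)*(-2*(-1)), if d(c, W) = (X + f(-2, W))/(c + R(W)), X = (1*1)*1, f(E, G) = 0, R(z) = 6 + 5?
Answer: 2/19 ≈ 0.10526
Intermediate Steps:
R(z) = 11
X = 1 (X = 1*1 = 1)
d(c, W) = 1/(11 + c) (d(c, W) = (1 + 0)/(c + 11) = 1/(11 + c))
d(8, -8)*(-2*(-1)) = (-2*(-1))/(11 + 8) = 2/19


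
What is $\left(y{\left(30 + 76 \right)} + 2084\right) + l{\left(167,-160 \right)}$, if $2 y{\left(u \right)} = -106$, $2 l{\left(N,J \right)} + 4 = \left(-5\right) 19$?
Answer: $\frac{3963}{2} \approx 1981.5$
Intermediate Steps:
$l{\left(N,J \right)} = - \frac{99}{2}$ ($l{\left(N,J \right)} = -2 + \frac{\left(-5\right) 19}{2} = -2 + \frac{1}{2} \left(-95\right) = -2 - \frac{95}{2} = - \frac{99}{2}$)
$y{\left(u \right)} = -53$ ($y{\left(u \right)} = \frac{1}{2} \left(-106\right) = -53$)
$\left(y{\left(30 + 76 \right)} + 2084\right) + l{\left(167,-160 \right)} = \left(-53 + 2084\right) - \frac{99}{2} = 2031 - \frac{99}{2} = \frac{3963}{2}$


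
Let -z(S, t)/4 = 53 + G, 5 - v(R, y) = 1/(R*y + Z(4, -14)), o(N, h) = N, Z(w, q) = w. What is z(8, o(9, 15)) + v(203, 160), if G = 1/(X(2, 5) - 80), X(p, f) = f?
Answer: -56020471/270700 ≈ -206.95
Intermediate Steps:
v(R, y) = 5 - 1/(4 + R*y) (v(R, y) = 5 - 1/(R*y + 4) = 5 - 1/(4 + R*y))
G = -1/75 (G = 1/(5 - 80) = 1/(-75) = -1/75 ≈ -0.013333)
z(S, t) = -15896/75 (z(S, t) = -4*(53 - 1/75) = -4*3974/75 = -15896/75)
z(8, o(9, 15)) + v(203, 160) = -15896/75 + (19 + 5*203*160)/(4 + 203*160) = -15896/75 + (19 + 162400)/(4 + 32480) = -15896/75 + 162419/32484 = -56020471/270700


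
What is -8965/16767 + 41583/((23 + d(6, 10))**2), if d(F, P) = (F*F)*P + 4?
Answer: -7968604/31002183 ≈ -0.25703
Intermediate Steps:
d(F, P) = 4 + P*F**2 (d(F, P) = F**2*P + 4 = P*F**2 + 4 = 4 + P*F**2)
-8965/16767 + 41583/((23 + d(6, 10))**2) = -8965/16767 + 41583/((23 + (4 + 10*6**2))**2) = -8965*1/16767 + 41583/((23 + (4 + 10*36))**2) = -8965/16767 + 41583/((23 + (4 + 360))**2) = -8965/16767 + 41583/((23 + 364)**2) = -8965/16767 + 41583/(387**2) = -8965/16767 + 41583/149769 = -8965/16767 + 41583*(1/149769) = -8965/16767 + 13861/49923 = -7968604/31002183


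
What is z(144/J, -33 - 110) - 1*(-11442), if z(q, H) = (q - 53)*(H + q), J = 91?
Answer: 154965253/8281 ≈ 18713.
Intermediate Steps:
z(q, H) = (-53 + q)*(H + q)
z(144/J, -33 - 110) - 1*(-11442) = ((144/91)**2 - 53*(-33 - 110) - 7632/91 + (-33 - 110)*(144/91)) - 1*(-11442) = ((144*(1/91))**2 - 53*(-143) - 7632/91 - 20592/91) + 11442 = ((144/91)**2 + 7579 - 53*144/91 - 143*144/91) + 11442 = (20736/8281 + 7579 - 7632/91 - 1584/7) + 11442 = 60214051/8281 + 11442 = 154965253/8281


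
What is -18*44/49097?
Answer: -792/49097 ≈ -0.016131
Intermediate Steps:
-18*44/49097 = -792*1/49097 = -792/49097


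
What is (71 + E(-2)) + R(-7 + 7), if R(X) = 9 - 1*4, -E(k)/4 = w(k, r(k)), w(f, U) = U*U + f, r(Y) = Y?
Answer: 68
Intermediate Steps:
w(f, U) = f + U² (w(f, U) = U² + f = f + U²)
E(k) = -4*k - 4*k² (E(k) = -4*(k + k²) = -4*k - 4*k²)
R(X) = 5 (R(X) = 9 - 4 = 5)
(71 + E(-2)) + R(-7 + 7) = (71 + 4*(-2)*(-1 - 1*(-2))) + 5 = (71 + 4*(-2)*(-1 + 2)) + 5 = (71 + 4*(-2)*1) + 5 = (71 - 8) + 5 = 63 + 5 = 68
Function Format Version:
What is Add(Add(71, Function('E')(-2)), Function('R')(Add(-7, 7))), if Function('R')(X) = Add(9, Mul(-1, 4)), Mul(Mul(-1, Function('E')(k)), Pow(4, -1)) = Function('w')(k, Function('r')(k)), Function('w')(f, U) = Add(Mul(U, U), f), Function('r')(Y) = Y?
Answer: 68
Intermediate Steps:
Function('w')(f, U) = Add(f, Pow(U, 2)) (Function('w')(f, U) = Add(Pow(U, 2), f) = Add(f, Pow(U, 2)))
Function('E')(k) = Add(Mul(-4, k), Mul(-4, Pow(k, 2))) (Function('E')(k) = Mul(-4, Add(k, Pow(k, 2))) = Add(Mul(-4, k), Mul(-4, Pow(k, 2))))
Function('R')(X) = 5 (Function('R')(X) = Add(9, -4) = 5)
Add(Add(71, Function('E')(-2)), Function('R')(Add(-7, 7))) = Add(Add(71, Mul(4, -2, Add(-1, Mul(-1, -2)))), 5) = Add(Add(71, Mul(4, -2, Add(-1, 2))), 5) = Add(Add(71, Mul(4, -2, 1)), 5) = Add(Add(71, -8), 5) = Add(63, 5) = 68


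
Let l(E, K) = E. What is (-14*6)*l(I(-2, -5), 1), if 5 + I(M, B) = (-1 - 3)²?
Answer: -924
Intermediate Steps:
I(M, B) = 11 (I(M, B) = -5 + (-1 - 3)² = -5 + (-4)² = -5 + 16 = 11)
(-14*6)*l(I(-2, -5), 1) = -14*6*11 = -84*11 = -924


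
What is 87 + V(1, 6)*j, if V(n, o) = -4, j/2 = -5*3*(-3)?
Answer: -273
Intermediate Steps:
j = 90 (j = 2*(-5*3*(-3)) = 2*(-15*(-3)) = 2*45 = 90)
87 + V(1, 6)*j = 87 - 4*90 = 87 - 360 = -273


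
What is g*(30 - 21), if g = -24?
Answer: -216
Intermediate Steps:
g*(30 - 21) = -24*(30 - 21) = -24*9 = -216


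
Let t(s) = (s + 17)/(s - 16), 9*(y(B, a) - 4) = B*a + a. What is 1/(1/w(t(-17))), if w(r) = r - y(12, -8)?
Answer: 68/9 ≈ 7.5556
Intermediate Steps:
y(B, a) = 4 + a/9 + B*a/9 (y(B, a) = 4 + (B*a + a)/9 = 4 + (a + B*a)/9 = 4 + (a/9 + B*a/9) = 4 + a/9 + B*a/9)
t(s) = (17 + s)/(-16 + s)
w(r) = 68/9 + r (w(r) = r - (4 + (⅑)*(-8) + (⅑)*12*(-8)) = r - (4 - 8/9 - 32/3) = r - 1*(-68/9) = r + 68/9 = 68/9 + r)
1/(1/w(t(-17))) = 1/(1/(68/9 + (17 - 17)/(-16 - 17))) = 1/(1/(68/9 + 0/(-33))) = 1/(1/(68/9 - 1/33*0)) = 1/(1/(68/9 + 0)) = 1/(1/(68/9)) = 1/(9/68) = 68/9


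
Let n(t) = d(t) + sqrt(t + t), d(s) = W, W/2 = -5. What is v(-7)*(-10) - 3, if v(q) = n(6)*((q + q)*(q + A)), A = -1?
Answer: 11197 - 2240*sqrt(3) ≈ 7317.2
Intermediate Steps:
W = -10 (W = 2*(-5) = -10)
d(s) = -10
n(t) = -10 + sqrt(2)*sqrt(t) (n(t) = -10 + sqrt(t + t) = -10 + sqrt(2*t) = -10 + sqrt(2)*sqrt(t))
v(q) = 2*q*(-1 + q)*(-10 + 2*sqrt(3)) (v(q) = (-10 + sqrt(2)*sqrt(6))*((q + q)*(q - 1)) = (-10 + 2*sqrt(3))*((2*q)*(-1 + q)) = (-10 + 2*sqrt(3))*(2*q*(-1 + q)) = 2*q*(-1 + q)*(-10 + 2*sqrt(3)))
v(-7)*(-10) - 3 = -4*(-7)*(-1 - 7)*(5 - sqrt(3))*(-10) - 3 = -4*(-7)*(-8)*(5 - sqrt(3))*(-10) - 3 = (-1120 + 224*sqrt(3))*(-10) - 3 = (11200 - 2240*sqrt(3)) - 3 = 11197 - 2240*sqrt(3)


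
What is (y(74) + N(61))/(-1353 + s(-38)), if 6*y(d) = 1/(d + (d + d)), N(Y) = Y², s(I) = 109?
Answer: -4956373/1657008 ≈ -2.9912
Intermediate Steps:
y(d) = 1/(18*d) (y(d) = 1/(6*(d + (d + d))) = 1/(6*(d + 2*d)) = 1/(6*((3*d))) = (1/(3*d))/6 = 1/(18*d))
(y(74) + N(61))/(-1353 + s(-38)) = ((1/18)/74 + 61²)/(-1353 + 109) = ((1/18)*(1/74) + 3721)/(-1244) = (1/1332 + 3721)*(-1/1244) = (4956373/1332)*(-1/1244) = -4956373/1657008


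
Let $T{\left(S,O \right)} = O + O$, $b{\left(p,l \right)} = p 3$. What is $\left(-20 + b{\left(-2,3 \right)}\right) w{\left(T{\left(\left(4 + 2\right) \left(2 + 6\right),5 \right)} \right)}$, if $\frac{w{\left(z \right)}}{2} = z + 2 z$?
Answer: $-1560$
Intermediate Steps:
$b{\left(p,l \right)} = 3 p$
$T{\left(S,O \right)} = 2 O$
$w{\left(z \right)} = 6 z$ ($w{\left(z \right)} = 2 \left(z + 2 z\right) = 2 \cdot 3 z = 6 z$)
$\left(-20 + b{\left(-2,3 \right)}\right) w{\left(T{\left(\left(4 + 2\right) \left(2 + 6\right),5 \right)} \right)} = \left(-20 + 3 \left(-2\right)\right) 6 \cdot 2 \cdot 5 = \left(-20 - 6\right) 6 \cdot 10 = \left(-26\right) 60 = -1560$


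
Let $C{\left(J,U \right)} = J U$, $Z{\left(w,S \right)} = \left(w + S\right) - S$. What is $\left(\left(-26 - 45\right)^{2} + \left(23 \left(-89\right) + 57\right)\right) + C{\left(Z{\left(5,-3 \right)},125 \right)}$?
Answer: $3676$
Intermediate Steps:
$Z{\left(w,S \right)} = w$ ($Z{\left(w,S \right)} = \left(S + w\right) - S = w$)
$\left(\left(-26 - 45\right)^{2} + \left(23 \left(-89\right) + 57\right)\right) + C{\left(Z{\left(5,-3 \right)},125 \right)} = \left(\left(-26 - 45\right)^{2} + \left(23 \left(-89\right) + 57\right)\right) + 5 \cdot 125 = \left(\left(-71\right)^{2} + \left(-2047 + 57\right)\right) + 625 = \left(5041 - 1990\right) + 625 = 3051 + 625 = 3676$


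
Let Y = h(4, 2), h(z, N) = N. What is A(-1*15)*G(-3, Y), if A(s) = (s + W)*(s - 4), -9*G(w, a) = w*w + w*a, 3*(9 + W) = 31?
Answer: -779/9 ≈ -86.556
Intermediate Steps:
W = 4/3 (W = -9 + (⅓)*31 = -9 + 31/3 = 4/3 ≈ 1.3333)
Y = 2
G(w, a) = -w²/9 - a*w/9 (G(w, a) = -(w*w + w*a)/9 = -(w² + a*w)/9 = -w²/9 - a*w/9)
A(s) = (-4 + s)*(4/3 + s) (A(s) = (s + 4/3)*(s - 4) = (4/3 + s)*(-4 + s) = (-4 + s)*(4/3 + s))
A(-1*15)*G(-3, Y) = (-16/3 + (-1*15)² - (-8)*15/3)*(-⅑*(-3)*(2 - 3)) = (-16/3 + (-15)² - 8/3*(-15))*(-⅑*(-3)*(-1)) = (-16/3 + 225 + 40)*(-⅓) = (779/3)*(-⅓) = -779/9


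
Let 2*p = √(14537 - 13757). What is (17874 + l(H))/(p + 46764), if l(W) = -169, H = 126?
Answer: 275985540/728957167 - 17705*√195/2186871501 ≈ 0.37849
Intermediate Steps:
p = √195 (p = √(14537 - 13757)/2 = √780/2 = (2*√195)/2 = √195 ≈ 13.964)
(17874 + l(H))/(p + 46764) = (17874 - 169)/(√195 + 46764) = 17705/(46764 + √195)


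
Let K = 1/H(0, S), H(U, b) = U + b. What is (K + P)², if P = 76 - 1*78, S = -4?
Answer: 81/16 ≈ 5.0625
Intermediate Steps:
P = -2 (P = 76 - 78 = -2)
K = -¼ (K = 1/(0 - 4) = 1/(-4) = -¼ ≈ -0.25000)
(K + P)² = (-¼ - 2)² = (-9/4)² = 81/16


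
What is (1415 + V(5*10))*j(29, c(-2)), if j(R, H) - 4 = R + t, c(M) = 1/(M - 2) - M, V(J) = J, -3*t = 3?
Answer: 46880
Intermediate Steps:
t = -1 (t = -⅓*3 = -1)
c(M) = 1/(-2 + M) - M
j(R, H) = 3 + R (j(R, H) = 4 + (R - 1) = 4 + (-1 + R) = 3 + R)
(1415 + V(5*10))*j(29, c(-2)) = (1415 + 5*10)*(3 + 29) = (1415 + 50)*32 = 1465*32 = 46880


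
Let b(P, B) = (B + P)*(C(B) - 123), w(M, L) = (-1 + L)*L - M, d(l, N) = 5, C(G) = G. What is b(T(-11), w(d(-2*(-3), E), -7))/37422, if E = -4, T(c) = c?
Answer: -160/2079 ≈ -0.076960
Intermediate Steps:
w(M, L) = -M + L*(-1 + L) (w(M, L) = L*(-1 + L) - M = -M + L*(-1 + L))
b(P, B) = (-123 + B)*(B + P) (b(P, B) = (B + P)*(B - 123) = (B + P)*(-123 + B) = (-123 + B)*(B + P))
b(T(-11), w(d(-2*(-3), E), -7))/37422 = (((-7)² - 1*(-7) - 1*5)² - 123*((-7)² - 1*(-7) - 1*5) - 123*(-11) + ((-7)² - 1*(-7) - 1*5)*(-11))/37422 = ((49 + 7 - 5)² - 123*(49 + 7 - 5) + 1353 + (49 + 7 - 5)*(-11))*(1/37422) = (51² - 123*51 + 1353 + 51*(-11))*(1/37422) = (2601 - 6273 + 1353 - 561)*(1/37422) = -2880*1/37422 = -160/2079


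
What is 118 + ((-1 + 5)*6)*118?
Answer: 2950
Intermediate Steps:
118 + ((-1 + 5)*6)*118 = 118 + (4*6)*118 = 118 + 24*118 = 118 + 2832 = 2950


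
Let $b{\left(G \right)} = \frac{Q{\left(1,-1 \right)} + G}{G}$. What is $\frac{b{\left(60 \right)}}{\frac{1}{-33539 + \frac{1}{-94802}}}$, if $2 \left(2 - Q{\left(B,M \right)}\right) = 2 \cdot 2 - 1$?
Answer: $- \frac{384727277759}{11376240} \approx -33819.0$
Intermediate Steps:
$Q{\left(B,M \right)} = \frac{1}{2}$ ($Q{\left(B,M \right)} = 2 - \frac{2 \cdot 2 - 1}{2} = 2 - \frac{4 - 1}{2} = 2 - \frac{3}{2} = \frac{1}{2}$)
$b{\left(G \right)} = \frac{\frac{1}{2} + G}{G}$
$\frac{b{\left(60 \right)}}{\frac{1}{-33539 + \frac{1}{-94802}}} = \frac{\frac{1}{60} \left(\frac{1}{2} + 60\right)}{\frac{1}{-33539 + \frac{1}{-94802}}} = \frac{\frac{1}{60} \cdot \frac{121}{2}}{\frac{1}{-33539 - \frac{1}{94802}}} = \frac{121}{120 \frac{1}{- \frac{3179564279}{94802}}} = \frac{121}{120 \left(- \frac{94802}{3179564279}\right)} = \frac{121}{120} \left(- \frac{3179564279}{94802}\right) = - \frac{384727277759}{11376240}$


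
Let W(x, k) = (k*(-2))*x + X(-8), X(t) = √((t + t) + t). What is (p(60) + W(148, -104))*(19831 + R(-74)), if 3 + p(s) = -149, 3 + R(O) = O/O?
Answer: 607401928 + 39658*I*√6 ≈ 6.074e+8 + 97142.0*I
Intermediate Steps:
R(O) = -2 (R(O) = -3 + O/O = -3 + 1 = -2)
p(s) = -152 (p(s) = -3 - 149 = -152)
X(t) = √3*√t (X(t) = √(2*t + t) = √(3*t) = √3*√t)
W(x, k) = -2*k*x + 2*I*√6 (W(x, k) = (k*(-2))*x + √3*√(-8) = (-2*k)*x + √3*(2*I*√2) = -2*k*x + 2*I*√6)
(p(60) + W(148, -104))*(19831 + R(-74)) = (-152 + (-2*(-104)*148 + 2*I*√6))*(19831 - 2) = (-152 + (30784 + 2*I*√6))*19829 = (30632 + 2*I*√6)*19829 = 607401928 + 39658*I*√6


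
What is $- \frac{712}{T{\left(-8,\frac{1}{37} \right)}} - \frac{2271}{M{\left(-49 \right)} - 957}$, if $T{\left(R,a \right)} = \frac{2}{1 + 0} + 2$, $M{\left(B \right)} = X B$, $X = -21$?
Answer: $- \frac{5029}{24} \approx -209.54$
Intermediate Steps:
$M{\left(B \right)} = - 21 B$
$T{\left(R,a \right)} = 4$ ($T{\left(R,a \right)} = \frac{2}{1} + 2 = 2 \cdot 1 + 2 = 2 + 2 = 4$)
$- \frac{712}{T{\left(-8,\frac{1}{37} \right)}} - \frac{2271}{M{\left(-49 \right)} - 957} = - \frac{712}{4} - \frac{2271}{\left(-21\right) \left(-49\right) - 957} = \left(-712\right) \frac{1}{4} - \frac{2271}{1029 - 957} = -178 - \frac{2271}{72} = -178 - \frac{757}{24} = - \frac{5029}{24}$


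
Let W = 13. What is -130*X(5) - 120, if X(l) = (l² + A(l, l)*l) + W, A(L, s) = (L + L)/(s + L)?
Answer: -5710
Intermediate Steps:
A(L, s) = 2*L/(L + s) (A(L, s) = (2*L)/(L + s) = 2*L/(L + s))
X(l) = 13 + l + l² (X(l) = (l² + (2*l/(l + l))*l) + 13 = (l² + (2*l/((2*l)))*l) + 13 = (l² + (2*l*(1/(2*l)))*l) + 13 = (l² + 1*l) + 13 = (l² + l) + 13 = (l + l²) + 13 = 13 + l + l²)
-130*X(5) - 120 = -130*(13 + 5 + 5²) - 120 = -130*(13 + 5 + 25) - 120 = -130*43 - 120 = -5590 - 120 = -5710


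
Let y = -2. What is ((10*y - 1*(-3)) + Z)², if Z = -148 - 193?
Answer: 128164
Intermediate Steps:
Z = -341
((10*y - 1*(-3)) + Z)² = ((10*(-2) - 1*(-3)) - 341)² = ((-20 + 3) - 341)² = (-17 - 341)² = (-358)² = 128164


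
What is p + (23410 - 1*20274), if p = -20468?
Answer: -17332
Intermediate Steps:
p + (23410 - 1*20274) = -20468 + (23410 - 1*20274) = -20468 + (23410 - 20274) = -20468 + 3136 = -17332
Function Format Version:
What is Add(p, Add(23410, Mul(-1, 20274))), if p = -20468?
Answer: -17332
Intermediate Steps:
Add(p, Add(23410, Mul(-1, 20274))) = Add(-20468, Add(23410, Mul(-1, 20274))) = Add(-20468, Add(23410, -20274)) = Add(-20468, 3136) = -17332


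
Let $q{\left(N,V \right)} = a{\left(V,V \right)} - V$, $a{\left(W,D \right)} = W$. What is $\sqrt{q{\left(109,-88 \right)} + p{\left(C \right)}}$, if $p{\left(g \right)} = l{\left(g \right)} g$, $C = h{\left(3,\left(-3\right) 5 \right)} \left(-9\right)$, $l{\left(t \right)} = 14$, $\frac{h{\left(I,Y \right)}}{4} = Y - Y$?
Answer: $0$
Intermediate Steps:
$h{\left(I,Y \right)} = 0$ ($h{\left(I,Y \right)} = 4 \left(Y - Y\right) = 4 \cdot 0 = 0$)
$q{\left(N,V \right)} = 0$ ($q{\left(N,V \right)} = V - V = 0$)
$C = 0$ ($C = 0 \left(-9\right) = 0$)
$p{\left(g \right)} = 14 g$
$\sqrt{q{\left(109,-88 \right)} + p{\left(C \right)}} = \sqrt{0 + 14 \cdot 0} = \sqrt{0 + 0} = \sqrt{0} = 0$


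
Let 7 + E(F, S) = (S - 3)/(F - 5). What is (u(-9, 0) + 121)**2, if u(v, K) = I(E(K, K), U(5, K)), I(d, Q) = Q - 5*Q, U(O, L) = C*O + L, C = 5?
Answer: 441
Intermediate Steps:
E(F, S) = -7 + (-3 + S)/(-5 + F) (E(F, S) = -7 + (S - 3)/(F - 5) = -7 + (-3 + S)/(-5 + F))
U(O, L) = L + 5*O (U(O, L) = 5*O + L = L + 5*O)
I(d, Q) = -4*Q
u(v, K) = -100 - 4*K (u(v, K) = -4*(K + 5*5) = -4*(K + 25) = -4*(25 + K) = -100 - 4*K)
(u(-9, 0) + 121)**2 = ((-100 - 4*0) + 121)**2 = ((-100 + 0) + 121)**2 = (-100 + 121)**2 = 21**2 = 441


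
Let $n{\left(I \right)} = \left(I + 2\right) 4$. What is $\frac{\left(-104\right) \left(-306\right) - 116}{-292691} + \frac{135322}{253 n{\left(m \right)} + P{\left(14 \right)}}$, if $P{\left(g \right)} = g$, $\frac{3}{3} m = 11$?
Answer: $\frac{19594968571}{1927370235} \approx 10.167$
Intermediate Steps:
$m = 11$
$n{\left(I \right)} = 8 + 4 I$ ($n{\left(I \right)} = \left(2 + I\right) 4 = 8 + 4 I$)
$\frac{\left(-104\right) \left(-306\right) - 116}{-292691} + \frac{135322}{253 n{\left(m \right)} + P{\left(14 \right)}} = \frac{\left(-104\right) \left(-306\right) - 116}{-292691} + \frac{135322}{253 \left(8 + 4 \cdot 11\right) + 14} = \left(31824 - 116\right) \left(- \frac{1}{292691}\right) + \frac{135322}{253 \left(8 + 44\right) + 14} = 31708 \left(- \frac{1}{292691}\right) + \frac{135322}{253 \cdot 52 + 14} = - \frac{31708}{292691} + \frac{135322}{13156 + 14} = - \frac{31708}{292691} + \frac{135322}{13170} = - \frac{31708}{292691} + 135322 \cdot \frac{1}{13170} = - \frac{31708}{292691} + \frac{67661}{6585} = \frac{19594968571}{1927370235}$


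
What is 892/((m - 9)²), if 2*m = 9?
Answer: 3568/81 ≈ 44.049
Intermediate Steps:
m = 9/2 (m = (½)*9 = 9/2 ≈ 4.5000)
892/((m - 9)²) = 892/((9/2 - 9)²) = 892/((-9/2)²) = 892/(81/4) = 892*(4/81) = 3568/81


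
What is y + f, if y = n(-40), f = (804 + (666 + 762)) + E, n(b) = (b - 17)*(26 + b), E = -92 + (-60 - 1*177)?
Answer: 2701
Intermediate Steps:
E = -329 (E = -92 + (-60 - 177) = -92 - 237 = -329)
n(b) = (-17 + b)*(26 + b)
f = 1903 (f = (804 + (666 + 762)) - 329 = (804 + 1428) - 329 = 2232 - 329 = 1903)
y = 798 (y = -442 + (-40)**2 + 9*(-40) = -442 + 1600 - 360 = 798)
y + f = 798 + 1903 = 2701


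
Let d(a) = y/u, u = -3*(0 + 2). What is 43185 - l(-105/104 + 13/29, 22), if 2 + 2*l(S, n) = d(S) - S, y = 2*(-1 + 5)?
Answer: 781500841/18096 ≈ 43186.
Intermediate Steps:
u = -6 (u = -3*2 = -6)
y = 8 (y = 2*4 = 8)
d(a) = -4/3 (d(a) = 8/(-6) = 8*(-⅙) = -4/3)
l(S, n) = -5/3 - S/2 (l(S, n) = -1 + (-4/3 - S)/2 = -1 + (-⅔ - S/2) = -5/3 - S/2)
43185 - l(-105/104 + 13/29, 22) = 43185 - (-5/3 - (-105/104 + 13/29)/2) = 43185 - (-5/3 - ½*(-1693/3016)) = 43185 - (-5/3 + 1693/6032) = 43185 - 1*(-25081/18096) = 43185 + 25081/18096 = 781500841/18096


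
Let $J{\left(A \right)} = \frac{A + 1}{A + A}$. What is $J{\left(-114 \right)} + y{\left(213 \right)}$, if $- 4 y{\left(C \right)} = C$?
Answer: $- \frac{3007}{57} \approx -52.754$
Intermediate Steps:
$y{\left(C \right)} = - \frac{C}{4}$
$J{\left(A \right)} = \frac{1 + A}{2 A}$
$J{\left(-114 \right)} + y{\left(213 \right)} = \frac{1 - 114}{2 \left(-114\right)} - \frac{213}{4} = \frac{1}{2} \left(- \frac{1}{114}\right) \left(-113\right) - \frac{213}{4} = \frac{113}{228} - \frac{213}{4} = - \frac{3007}{57}$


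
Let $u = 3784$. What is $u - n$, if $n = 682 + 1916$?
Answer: $1186$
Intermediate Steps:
$n = 2598$
$u - n = 3784 - 2598 = 1186$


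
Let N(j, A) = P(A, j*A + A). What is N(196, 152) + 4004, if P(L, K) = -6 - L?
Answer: 3846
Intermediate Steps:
N(j, A) = -6 - A
N(196, 152) + 4004 = (-6 - 1*152) + 4004 = (-6 - 152) + 4004 = -158 + 4004 = 3846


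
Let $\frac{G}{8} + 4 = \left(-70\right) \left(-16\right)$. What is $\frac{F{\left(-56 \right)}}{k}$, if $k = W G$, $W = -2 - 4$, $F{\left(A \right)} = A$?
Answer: $\frac{7}{6696} \approx 0.0010454$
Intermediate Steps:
$G = 8928$ ($G = -32 + 8 \left(\left(-70\right) \left(-16\right)\right) = -32 + 8 \cdot 1120 = -32 + 8960 = 8928$)
$W = -6$ ($W = -2 - 4 = -6$)
$k = -53568$ ($k = \left(-6\right) 8928 = -53568$)
$\frac{F{\left(-56 \right)}}{k} = - \frac{56}{-53568} = \left(-56\right) \left(- \frac{1}{53568}\right) = \frac{7}{6696}$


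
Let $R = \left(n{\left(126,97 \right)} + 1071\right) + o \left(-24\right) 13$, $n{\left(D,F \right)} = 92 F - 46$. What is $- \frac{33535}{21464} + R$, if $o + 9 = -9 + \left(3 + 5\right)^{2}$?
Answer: $- \frac{94539527}{21464} \approx -4404.6$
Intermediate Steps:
$n{\left(D,F \right)} = -46 + 92 F$
$o = 46$ ($o = -9 - \left(9 - \left(3 + 5\right)^{2}\right) = -9 - \left(9 - 8^{2}\right) = -9 + \left(-9 + 64\right) = -9 + 55 = 46$)
$R = -4403$ ($R = \left(\left(-46 + 92 \cdot 97\right) + 1071\right) + 46 \left(-24\right) 13 = \left(\left(-46 + 8924\right) + 1071\right) - 14352 = \left(8878 + 1071\right) - 14352 = 9949 - 14352 = -4403$)
$- \frac{33535}{21464} + R = - \frac{33535}{21464} - 4403 = - \frac{94539527}{21464}$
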